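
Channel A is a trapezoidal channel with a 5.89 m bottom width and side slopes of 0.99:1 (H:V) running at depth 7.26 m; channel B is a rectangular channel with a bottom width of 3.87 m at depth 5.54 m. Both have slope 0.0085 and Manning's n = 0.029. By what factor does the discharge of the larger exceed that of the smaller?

8.19

Channel A: With bottom width b = 5.89 m and side slope z = 0.99: A = (b + zy)y = (5.89 + 0.99×7.26)×7.26 = 94.94 m²; P = b + 2y√(1+z²) = 5.89 + 2×7.26×1.407 = 26.32 m. Hydraulic radius R = A/P = 94.94/26.32 = 3.607 m. Q_A = (1/0.029)·94.94·3.607^(2/3)·√0.0085 = 709.9 m³/s.
Channel B: Flow area A = b·y = 3.87 × 5.54 = 21.44 m². Wetted perimeter P = b + 2y = 3.87 + 2×5.54 = 14.95 m. Hydraulic radius R = A/P = 21.44/14.95 = 1.434 m. Q_B = (1/0.029)·21.44·1.434^(2/3)·√0.0085 = 86.68 m³/s.
The larger discharge is 709.9 m³/s and the smaller is 86.68 m³/s; the ratio is 8.19.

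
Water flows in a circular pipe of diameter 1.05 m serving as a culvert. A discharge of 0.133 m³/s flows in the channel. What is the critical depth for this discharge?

y_c = 0.199 m

At critical depth, Q² T / (g A³) = 1, i.e. A³/T = Q²/g = 0.133²/9.81 = 0.001803.
At y = 0.218 m: A³/T = 0.002583 — too large.
At y = 0.139 m: A³/T = 0.0004403 — too small.
At y = 0.199 m: A³/T = 0.001807 — close enough.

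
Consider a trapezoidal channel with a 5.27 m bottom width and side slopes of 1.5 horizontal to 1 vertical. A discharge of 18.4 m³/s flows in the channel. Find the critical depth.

y_c = 0.975 m

At critical depth, Q² T / (g A³) = 1, i.e. A³/T = Q²/g = 18.4²/9.81 = 34.51.
Trying y = 0.727 m: A³/T = 13.27 — too small.
Trying y = 1.17 m: A³/T = 63.24 — too large.
Trying y = 0.975 m: A³/T = 34.51 — close enough.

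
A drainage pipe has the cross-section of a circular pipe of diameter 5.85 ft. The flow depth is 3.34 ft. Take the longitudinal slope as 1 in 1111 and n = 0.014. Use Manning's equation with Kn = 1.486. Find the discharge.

For a circular section of diameter D = 5.85 ft at depth y = 3.34 ft, the central angle is θ = 2 arccos(1 − 2y/D) = 3.426 rad. Then A = (D²/8)(θ − sin θ) = 15.86 ft² and P = Dθ/2 = 10.02 ft.
Hydraulic radius R = A/P = 15.86/10.02 = 1.582 ft.
Manning's equation: Q = (1.486/n) A R^(2/3) S^(1/2) = (1.486/0.014) × 15.86 × 1.582^(2/3) × 0.0009001^(1/2) = 68.6 ft³/s.

Q = 68.6 ft³/s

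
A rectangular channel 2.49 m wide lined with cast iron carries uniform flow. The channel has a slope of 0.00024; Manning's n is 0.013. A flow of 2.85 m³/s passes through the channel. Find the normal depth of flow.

y_n = 1.3 m

Manning's equation rearranged: A R^(2/3) = nQ / (1·√S) = 0.013 × 2.85 / (√0.00024) = 2.392.
Trying y = 0.915 m: A R^(2/3) = 1.487 — short.
Trying y = 1.65 m: A R^(2/3) = 3.269 — over.
Trying y = 1.3 m: A R^(2/3) = 2.394 — ≈ 2.392.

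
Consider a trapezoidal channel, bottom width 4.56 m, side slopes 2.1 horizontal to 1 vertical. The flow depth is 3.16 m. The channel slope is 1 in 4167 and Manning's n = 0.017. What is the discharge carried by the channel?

Q = 48.4 m³/s

With bottom width b = 4.56 m and side slope z = 2.1: A = (b + zy)y = (4.56 + 2.1×3.16)×3.16 = 35.38 m²; P = b + 2y√(1+z²) = 4.56 + 2×3.16×2.326 = 19.26 m.
Hydraulic radius R = A/P = 35.38/19.26 = 1.837 m.
Manning's equation: Q = (1/n) A R^(2/3) S^(1/2) = (1/0.017) × 35.38 × 1.837^(2/3) × 0.00024^(1/2) = 48.4 m³/s.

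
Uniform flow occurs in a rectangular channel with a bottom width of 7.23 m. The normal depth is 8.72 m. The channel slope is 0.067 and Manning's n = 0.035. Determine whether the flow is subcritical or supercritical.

supercritical

Flow area A = b·y = 7.23 × 8.72 = 63.05 m². Wetted perimeter P = b + 2y = 7.23 + 2×8.72 = 24.67 m.
Hydraulic radius R = A/P = 63.05/24.67 = 2.556 m.
V = (1/n) R^(2/3) √S = (1/0.035) × 2.556^(2/3) × √0.067 = 13.82 m/s. Hydraulic depth D_h = A/T = 63.05/7.23 = 8.72 m.
Froude number Fr = V/√(g·D_h) = 13.82/√(9.81×8.72) = 1.49, which is greater than 1, so the flow is supercritical.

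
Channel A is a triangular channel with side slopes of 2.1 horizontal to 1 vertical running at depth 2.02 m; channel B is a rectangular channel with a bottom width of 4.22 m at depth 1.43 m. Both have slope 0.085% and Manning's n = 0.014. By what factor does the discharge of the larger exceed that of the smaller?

Channel A: For a triangular section with side slope z = 2.1: A = zy² = 2.1×2.02² = 8.569 m²; P = 2y√(1+z²) = 2×2.02×2.326 = 9.397 m. Hydraulic radius R = A/P = 8.569/9.397 = 0.9119 m. Q_A = (1/0.014)·8.569·0.9119^(2/3)·√0.00085 = 16.78 m³/s.
Channel B: Flow area A = b·y = 4.22 × 1.43 = 6.035 m². Wetted perimeter P = b + 2y = 4.22 + 2×1.43 = 7.08 m. Hydraulic radius R = A/P = 6.035/7.08 = 0.8523 m. Q_B = (1/0.014)·6.035·0.8523^(2/3)·√0.00085 = 11.3 m³/s.
The larger discharge is 16.78 m³/s and the smaller is 11.3 m³/s; the ratio is 1.49.

1.49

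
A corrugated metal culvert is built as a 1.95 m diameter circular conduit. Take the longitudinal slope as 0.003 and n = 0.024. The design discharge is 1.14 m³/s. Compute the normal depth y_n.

Manning's equation rearranged: A R^(2/3) = nQ / (1·√S) = 0.024 × 1.14 / (√0.003) = 0.4995.
Try y = 0.818 m: A R^(2/3) = 0.6797 — too large.
Try y = 0.692 m: A R^(2/3) = 0.4992 — close enough.

y_n = 0.692 m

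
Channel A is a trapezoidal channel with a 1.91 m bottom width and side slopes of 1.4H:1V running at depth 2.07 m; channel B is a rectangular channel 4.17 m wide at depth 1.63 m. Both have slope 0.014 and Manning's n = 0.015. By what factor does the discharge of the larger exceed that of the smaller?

1.66

Channel A: With bottom width b = 1.91 m and side slope z = 1.4: A = (b + zy)y = (1.91 + 1.4×2.07)×2.07 = 9.953 m²; P = b + 2y√(1+z²) = 1.91 + 2×2.07×1.72 = 9.033 m. Hydraulic radius R = A/P = 9.953/9.033 = 1.102 m. Q_A = (1/0.015)·9.953·1.102^(2/3)·√0.014 = 83.75 m³/s.
Channel B: Flow area A = b·y = 4.17 × 1.63 = 6.797 m². Wetted perimeter P = b + 2y = 4.17 + 2×1.63 = 7.43 m. Hydraulic radius R = A/P = 6.797/7.43 = 0.9148 m. Q_B = (1/0.015)·6.797·0.9148^(2/3)·√0.014 = 50.53 m³/s.
The larger discharge is 83.75 m³/s and the smaller is 50.53 m³/s; the ratio is 1.66.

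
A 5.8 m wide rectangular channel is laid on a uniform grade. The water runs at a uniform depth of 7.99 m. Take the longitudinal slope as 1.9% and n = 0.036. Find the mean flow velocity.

Flow area A = b·y = 5.8 × 7.99 = 46.34 m². Wetted perimeter P = b + 2y = 5.8 + 2×7.99 = 21.78 m.
Hydraulic radius R = A/P = 46.34/21.78 = 2.128 m.
From Manning's equation, V = (1/n) R^(2/3) S^(1/2) = (1/0.036) × 2.128^(2/3) × 0.019^(1/2) = 6.33 m/s.

V = 6.33 m/s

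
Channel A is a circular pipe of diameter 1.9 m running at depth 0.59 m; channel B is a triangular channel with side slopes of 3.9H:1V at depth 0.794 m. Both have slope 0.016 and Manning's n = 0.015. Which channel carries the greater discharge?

channel B

Channel A: For a circular section of diameter D = 1.9 m at depth y = 0.59 m, the central angle is θ = 2 arccos(1 − 2y/D) = 2.364 rad. Then A = (D²/8)(θ − sin θ) = 0.7504 m² and P = Dθ/2 = 2.246 m. Hydraulic radius R = A/P = 0.7504/2.246 = 0.3341 m. Q_A = (1/0.015)·0.7504·0.3341^(2/3)·√0.016 = 3.047 m³/s.
Channel B: For a triangular section with side slope z = 3.9: A = zy² = 3.9×0.794² = 2.459 m²; P = 2y√(1+z²) = 2×0.794×4.026 = 6.394 m. Hydraulic radius R = A/P = 2.459/6.394 = 0.3846 m. Q_B = (1/0.015)·2.459·0.3846^(2/3)·√0.016 = 10.96 m³/s.
Q_A = 3.047 m³/s vs Q_B = 10.96 m³/s, so channel B carries more.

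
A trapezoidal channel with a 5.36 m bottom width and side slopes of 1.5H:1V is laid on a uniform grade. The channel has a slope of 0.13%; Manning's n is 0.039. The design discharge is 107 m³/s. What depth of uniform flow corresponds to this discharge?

y_n = 4.8 m

Manning's equation rearranged: A R^(2/3) = nQ / (1·√S) = 0.039 × 107 / (√0.0013) = 115.7.
At y = 6.1 m: A R^(2/3) = 193.6 — high.
At y = 3.44 m: A R^(2/3) = 58.16 — low.
At y = 4.8 m: A R^(2/3) = 115.7 — ≈ 115.7.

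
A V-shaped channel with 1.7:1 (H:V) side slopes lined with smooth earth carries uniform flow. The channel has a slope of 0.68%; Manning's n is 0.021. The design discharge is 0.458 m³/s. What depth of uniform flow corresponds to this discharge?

y_n = 0.452 m

Manning's equation rearranged: A R^(2/3) = nQ / (1·√S) = 0.021 × 0.458 / (√0.0068) = 0.1166.
Try y = 0.373 m: A R^(2/3) = 0.06993 — low.
Try y = 0.452 m: A R^(2/3) = 0.1167 — matches.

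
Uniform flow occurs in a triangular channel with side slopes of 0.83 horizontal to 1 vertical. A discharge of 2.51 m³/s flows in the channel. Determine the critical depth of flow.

At critical depth, Q² T / (g A³) = 1, i.e. A³/T = Q²/g = 2.51²/9.81 = 0.6422.
Trying y = 1.44 m: A³/T = 2.133 — high.
Trying y = 0.997 m: A³/T = 0.3393 — low.
Trying y = 1.13 m: A³/T = 0.6346 — ≈ 0.6422.

y_c = 1.13 m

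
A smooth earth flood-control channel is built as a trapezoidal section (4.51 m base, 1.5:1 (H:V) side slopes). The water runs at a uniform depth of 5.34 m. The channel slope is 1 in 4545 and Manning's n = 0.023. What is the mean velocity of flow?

With bottom width b = 4.51 m and side slope z = 1.5: A = (b + zy)y = (4.51 + 1.5×5.34)×5.34 = 66.86 m²; P = b + 2y√(1+z²) = 4.51 + 2×5.34×1.803 = 23.76 m.
Hydraulic radius R = A/P = 66.86/23.76 = 2.813 m.
From Manning's equation, V = (1/n) R^(2/3) S^(1/2) = (1/0.023) × 2.813^(2/3) × 0.00022^(1/2) = 1.29 m/s.

V = 1.29 m/s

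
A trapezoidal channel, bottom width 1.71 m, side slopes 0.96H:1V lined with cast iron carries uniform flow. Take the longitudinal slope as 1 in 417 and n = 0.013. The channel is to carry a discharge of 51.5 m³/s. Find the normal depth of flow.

Manning's equation rearranged: A R^(2/3) = nQ / (1·√S) = 0.013 × 51.5 / (√0.002398) = 13.67.
Trying y = 3.05 m: A R^(2/3) = 17.63 — over.
Trying y = 2.71 m: A R^(2/3) = 13.68 — close enough.

y_n = 2.71 m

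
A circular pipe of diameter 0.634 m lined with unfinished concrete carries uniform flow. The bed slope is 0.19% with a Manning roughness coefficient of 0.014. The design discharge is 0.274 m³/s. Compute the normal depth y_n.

Manning's equation rearranged: A R^(2/3) = nQ / (1·√S) = 0.014 × 0.274 / (√0.0019) = 0.088.
Try y = 0.378 m: A R^(2/3) = 0.06152 — low.
Try y = 0.547 m: A R^(2/3) = 0.09629 — high.
Try y = 0.494 m: A R^(2/3) = 0.08797 — matches.

y_n = 0.494 m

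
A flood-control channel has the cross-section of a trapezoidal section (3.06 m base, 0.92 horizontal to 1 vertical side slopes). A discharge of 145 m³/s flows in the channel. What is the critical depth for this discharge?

At critical depth, Q² T / (g A³) = 1, i.e. A³/T = Q²/g = 145²/9.81 = 2143.
At y = 5.03 m: A³/T = 4695 — high.
At y = 3.51 m: A³/T = 1130 — low.
At y = 4.13 m: A³/T = 2133 — close enough.

y_c = 4.13 m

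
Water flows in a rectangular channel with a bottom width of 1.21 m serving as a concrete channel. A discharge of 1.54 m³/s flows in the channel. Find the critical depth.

y_c = 0.549 m

For a rectangular channel, critical depth y_c = (q²/g)^(1/3) where q = Q/b = 1.54/1.21 = 1.273 m²/s.
So y_c = (1.273²/9.81)^(1/3) = 0.549 m.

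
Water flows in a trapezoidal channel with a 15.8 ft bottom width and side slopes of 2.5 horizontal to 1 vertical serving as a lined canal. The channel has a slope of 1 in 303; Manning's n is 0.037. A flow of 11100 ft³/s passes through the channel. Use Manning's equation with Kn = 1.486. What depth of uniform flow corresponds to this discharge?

y_n = 17.7 ft

Manning's equation rearranged: A R^(2/3) = nQ / (1.486·√S) = 0.037 × 11100 / (1.486 × √0.0033) = 4811.
Try y = 13.9 ft: A R^(2/3) = 2752 — too small.
Try y = 20.3 ft: A R^(2/3) = 6600 — too large.
Try y = 17.7 ft: A R^(2/3) = 4789 — close enough.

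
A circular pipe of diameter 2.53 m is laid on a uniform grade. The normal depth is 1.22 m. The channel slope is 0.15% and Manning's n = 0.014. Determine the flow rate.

Q = 4.82 m³/s

For a circular section of diameter D = 2.53 m at depth y = 1.22 m, the central angle is θ = 2 arccos(1 − 2y/D) = 3.07 rad. Then A = (D²/8)(θ − sin θ) = 2.4 m² and P = Dθ/2 = 3.884 m.
Hydraulic radius R = A/P = 2.4/3.884 = 0.6179 m.
Manning's equation: Q = (1/n) A R^(2/3) S^(1/2) = (1/0.014) × 2.4 × 0.6179^(2/3) × 0.0015^(1/2) = 4.82 m³/s.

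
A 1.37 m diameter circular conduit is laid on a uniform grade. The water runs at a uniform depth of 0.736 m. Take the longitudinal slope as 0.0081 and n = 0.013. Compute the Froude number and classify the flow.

For a circular section of diameter D = 1.37 m at depth y = 0.736 m, the central angle is θ = 2 arccos(1 − 2y/D) = 3.291 rad. Then A = (D²/8)(θ − sin θ) = 0.8069 m² and P = Dθ/2 = 2.254 m.
Hydraulic radius R = A/P = 0.8069/2.254 = 0.358 m.
V = (1/n) R^(2/3) √S = (1/0.013) × 0.358^(2/3) × √0.0081 = 3.49 m/s. Hydraulic depth D_h = A/T = 0.8069/1.366 = 0.5906 m.
Froude number Fr = V/√(g·D_h) = 3.49/√(9.81×0.5906) = 1.45, which is greater than 1, so the flow is supercritical.

supercritical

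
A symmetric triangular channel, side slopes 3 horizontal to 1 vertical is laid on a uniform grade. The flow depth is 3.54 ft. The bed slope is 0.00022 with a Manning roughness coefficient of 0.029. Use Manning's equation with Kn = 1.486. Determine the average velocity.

For a triangular section with side slope z = 3: A = zy² = 3×3.54² = 37.59 ft²; P = 2y√(1+z²) = 2×3.54×3.162 = 22.39 ft.
Hydraulic radius R = A/P = 37.59/22.39 = 1.679 ft.
From Manning's equation, V = (1.486/n) R^(2/3) S^(1/2) = (1.486/0.029) × 1.679^(2/3) × 0.00022^(1/2) = 1.07 ft/s.

V = 1.07 ft/s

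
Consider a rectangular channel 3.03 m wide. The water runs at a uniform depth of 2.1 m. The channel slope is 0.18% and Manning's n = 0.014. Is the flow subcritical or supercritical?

subcritical

Flow area A = b·y = 3.03 × 2.1 = 6.363 m². Wetted perimeter P = b + 2y = 3.03 + 2×2.1 = 7.23 m.
Hydraulic radius R = A/P = 6.363/7.23 = 0.8801 m.
V = (1/n) R^(2/3) √S = (1/0.014) × 0.8801^(2/3) × √0.0018 = 2.783 m/s. Hydraulic depth D_h = A/T = 6.363/3.03 = 2.1 m.
Froude number Fr = V/√(g·D_h) = 2.783/√(9.81×2.1) = 0.613, which is less than 1, so the flow is subcritical.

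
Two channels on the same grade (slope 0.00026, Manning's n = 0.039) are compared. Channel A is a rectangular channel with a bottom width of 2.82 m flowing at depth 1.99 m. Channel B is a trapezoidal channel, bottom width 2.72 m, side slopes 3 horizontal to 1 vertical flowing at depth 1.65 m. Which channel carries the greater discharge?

channel B

Channel A: Flow area A = b·y = 2.82 × 1.99 = 5.612 m². Wetted perimeter P = b + 2y = 2.82 + 2×1.99 = 6.8 m. Hydraulic radius R = A/P = 5.612/6.8 = 0.8253 m. Q_A = (1/0.039)·5.612·0.8253^(2/3)·√0.00026 = 2.041 m³/s.
Channel B: With bottom width b = 2.72 m and side slope z = 3: A = (b + zy)y = (2.72 + 3×1.65)×1.65 = 12.66 m²; P = b + 2y√(1+z²) = 2.72 + 2×1.65×3.162 = 13.16 m. Hydraulic radius R = A/P = 12.66/13.16 = 0.962 m. Q_B = (1/0.039)·12.66·0.962^(2/3)·√0.00026 = 5.099 m³/s.
Q_A = 2.041 m³/s vs Q_B = 5.099 m³/s, so channel B carries more.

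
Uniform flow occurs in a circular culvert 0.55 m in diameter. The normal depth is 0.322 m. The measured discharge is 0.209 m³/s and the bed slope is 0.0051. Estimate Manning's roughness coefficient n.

n = 0.014

For a circular section of diameter D = 0.55 m at depth y = 0.322 m, the central angle is θ = 2 arccos(1 − 2y/D) = 3.485 rad. Then A = (D²/8)(θ − sin θ) = 0.1445 m² and P = Dθ/2 = 0.9584 m.
Hydraulic radius R = A/P = 0.1445/0.9584 = 0.1508 m.
Rearranging Manning's equation: n = (1/Q) A R^(2/3) S^(1/2) = (1/0.209) × 0.1445 × 0.1508^(2/3) × √0.0051 = 0.014.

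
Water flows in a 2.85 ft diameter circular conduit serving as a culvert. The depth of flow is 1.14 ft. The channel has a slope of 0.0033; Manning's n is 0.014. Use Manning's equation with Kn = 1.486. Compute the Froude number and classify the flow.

For a circular section of diameter D = 2.85 ft at depth y = 1.14 ft, the central angle is θ = 2 arccos(1 − 2y/D) = 2.739 rad. Then A = (D²/8)(θ − sin θ) = 2.383 ft² and P = Dθ/2 = 3.903 ft.
Hydraulic radius R = A/P = 2.383/3.903 = 0.6105 ft.
V = (1.486/n) R^(2/3) √S = (1.486/0.014) × 0.6105^(2/3) × √0.0033 = 4.388 ft/s. Hydraulic depth D_h = A/T = 2.383/2.792 = 0.8533 ft.
Froude number Fr = V/√(g·D_h) = 4.388/√(32.2×0.8533) = 0.837, which is less than 1, so the flow is subcritical.

subcritical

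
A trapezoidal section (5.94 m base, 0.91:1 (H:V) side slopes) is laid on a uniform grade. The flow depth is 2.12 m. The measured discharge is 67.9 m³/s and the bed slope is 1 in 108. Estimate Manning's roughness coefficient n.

n = 0.03

With bottom width b = 5.94 m and side slope z = 0.91: A = (b + zy)y = (5.94 + 0.91×2.12)×2.12 = 16.68 m²; P = b + 2y√(1+z²) = 5.94 + 2×2.12×1.352 = 11.67 m.
Hydraulic radius R = A/P = 16.68/11.67 = 1.429 m.
Rearranging Manning's equation: n = (1/Q) A R^(2/3) S^(1/2) = (1/67.9) × 16.68 × 1.429^(2/3) × √0.009259 = 0.03.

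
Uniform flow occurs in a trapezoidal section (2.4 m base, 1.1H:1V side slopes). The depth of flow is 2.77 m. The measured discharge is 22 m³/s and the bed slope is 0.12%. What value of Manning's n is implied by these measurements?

n = 0.03

With bottom width b = 2.4 m and side slope z = 1.1: A = (b + zy)y = (2.4 + 1.1×2.77)×2.77 = 15.09 m²; P = b + 2y√(1+z²) = 2.4 + 2×2.77×1.487 = 10.64 m.
Hydraulic radius R = A/P = 15.09/10.64 = 1.419 m.
Rearranging Manning's equation: n = (1/Q) A R^(2/3) S^(1/2) = (1/22) × 15.09 × 1.419^(2/3) × √0.0012 = 0.03.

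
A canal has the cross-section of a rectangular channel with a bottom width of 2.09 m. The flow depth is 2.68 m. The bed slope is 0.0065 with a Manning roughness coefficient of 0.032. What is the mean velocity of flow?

V = 2.08 m/s

Flow area A = b·y = 2.09 × 2.68 = 5.601 m². Wetted perimeter P = b + 2y = 2.09 + 2×2.68 = 7.45 m.
Hydraulic radius R = A/P = 5.601/7.45 = 0.7518 m.
From Manning's equation, V = (1/n) R^(2/3) S^(1/2) = (1/0.032) × 0.7518^(2/3) × 0.0065^(1/2) = 2.08 m/s.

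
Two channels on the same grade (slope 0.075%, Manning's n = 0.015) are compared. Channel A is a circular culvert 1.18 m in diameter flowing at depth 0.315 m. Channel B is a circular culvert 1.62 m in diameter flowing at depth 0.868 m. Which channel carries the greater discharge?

Channel A: For a circular section of diameter D = 1.18 m at depth y = 0.315 m, the central angle is θ = 2 arccos(1 − 2y/D) = 2.172 rad. Then A = (D²/8)(θ − sin θ) = 0.2345 m² and P = Dθ/2 = 1.281 m. Hydraulic radius R = A/P = 0.2345/1.281 = 0.183 m. Q_A = (1/0.015)·0.2345·0.183^(2/3)·√0.00075 = 0.138 m³/s.
Channel B: For a circular section of diameter D = 1.62 m at depth y = 0.868 m, the central angle is θ = 2 arccos(1 − 2y/D) = 3.285 rad. Then A = (D²/8)(θ − sin θ) = 1.124 m² and P = Dθ/2 = 2.661 m. Hydraulic radius R = A/P = 1.124/2.661 = 0.4226 m. Q_B = (1/0.015)·1.124·0.4226^(2/3)·√0.00075 = 1.156 m³/s.
Q_A = 0.138 m³/s vs Q_B = 1.156 m³/s, so channel B carries more.

channel B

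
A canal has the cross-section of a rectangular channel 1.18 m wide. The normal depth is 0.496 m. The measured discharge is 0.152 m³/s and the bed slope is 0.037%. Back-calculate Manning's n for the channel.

Flow area A = b·y = 1.18 × 0.496 = 0.5853 m². Wetted perimeter P = b + 2y = 1.18 + 2×0.496 = 2.172 m.
Hydraulic radius R = A/P = 0.5853/2.172 = 0.2695 m.
Rearranging Manning's equation: n = (1/Q) A R^(2/3) S^(1/2) = (1/0.152) × 0.5853 × 0.2695^(2/3) × √0.00037 = 0.0309.

n = 0.0309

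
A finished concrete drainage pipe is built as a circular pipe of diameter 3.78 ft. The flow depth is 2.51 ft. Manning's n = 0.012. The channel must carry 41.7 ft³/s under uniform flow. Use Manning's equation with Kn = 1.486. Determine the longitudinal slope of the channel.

S = 0.0016

For a circular section of diameter D = 3.78 ft at depth y = 2.51 ft, the central angle is θ = 2 arccos(1 − 2y/D) = 3.81 rad. Then A = (D²/8)(θ − sin θ) = 7.912 ft² and P = Dθ/2 = 7.201 ft.
Hydraulic radius R = A/P = 7.912/7.201 = 1.099 ft.
From Manning's equation, S = [nQ / (1.486 A R^(2/3))]² = [0.012 × 41.7 / (1.486 × 7.912 × 1.099^(2/3))]² = 0.0016.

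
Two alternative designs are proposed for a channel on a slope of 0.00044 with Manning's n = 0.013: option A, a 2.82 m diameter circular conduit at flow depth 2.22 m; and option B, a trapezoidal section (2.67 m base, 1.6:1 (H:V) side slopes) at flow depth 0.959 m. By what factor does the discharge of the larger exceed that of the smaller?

1.59

Channel A: For a circular section of diameter D = 2.82 m at depth y = 2.22 m, the central angle is θ = 2 arccos(1 − 2y/D) = 4.366 rad. Then A = (D²/8)(θ − sin θ) = 5.274 m² and P = Dθ/2 = 6.155 m. Hydraulic radius R = A/P = 5.274/6.155 = 0.8569 m. Q_A = (1/0.013)·5.274·0.8569^(2/3)·√0.00044 = 7.678 m³/s.
Channel B: With bottom width b = 2.67 m and side slope z = 1.6: A = (b + zy)y = (2.67 + 1.6×0.959)×0.959 = 4.032 m²; P = b + 2y√(1+z²) = 2.67 + 2×0.959×1.887 = 6.289 m. Hydraulic radius R = A/P = 4.032/6.289 = 0.6411 m. Q_B = (1/0.013)·4.032·0.6411^(2/3)·√0.00044 = 4.837 m³/s.
The larger discharge is 7.678 m³/s and the smaller is 4.837 m³/s; the ratio is 1.59.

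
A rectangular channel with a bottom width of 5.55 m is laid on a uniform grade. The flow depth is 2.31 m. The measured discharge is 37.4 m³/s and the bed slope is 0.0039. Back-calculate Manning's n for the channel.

Flow area A = b·y = 5.55 × 2.31 = 12.82 m². Wetted perimeter P = b + 2y = 5.55 + 2×2.31 = 10.17 m.
Hydraulic radius R = A/P = 12.82/10.17 = 1.261 m.
Rearranging Manning's equation: n = (1/Q) A R^(2/3) S^(1/2) = (1/37.4) × 12.82 × 1.261^(2/3) × √0.0039 = 0.025.

n = 0.025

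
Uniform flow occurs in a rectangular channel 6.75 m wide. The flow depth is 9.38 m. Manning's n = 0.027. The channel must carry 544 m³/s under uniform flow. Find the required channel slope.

Flow area A = b·y = 6.75 × 9.38 = 63.32 m². Wetted perimeter P = b + 2y = 6.75 + 2×9.38 = 25.51 m.
Hydraulic radius R = A/P = 63.32/25.51 = 2.482 m.
From Manning's equation, S = [nQ / (1 A R^(2/3))]² = [0.027 × 544 / (1 × 63.32 × 2.482^(2/3))]² = 0.016.

S = 0.016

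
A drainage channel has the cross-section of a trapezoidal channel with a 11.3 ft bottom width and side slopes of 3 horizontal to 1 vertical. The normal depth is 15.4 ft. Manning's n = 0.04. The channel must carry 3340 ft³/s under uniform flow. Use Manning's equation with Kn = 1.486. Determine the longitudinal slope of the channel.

S = 0.000629

With bottom width b = 11.3 ft and side slope z = 3: A = (b + zy)y = (11.3 + 3×15.4)×15.4 = 885.5 ft²; P = b + 2y√(1+z²) = 11.3 + 2×15.4×3.162 = 108.7 ft.
Hydraulic radius R = A/P = 885.5/108.7 = 8.146 ft.
From Manning's equation, S = [nQ / (1.486 A R^(2/3))]² = [0.04 × 3340 / (1.486 × 885.5 × 8.146^(2/3))]² = 0.000629.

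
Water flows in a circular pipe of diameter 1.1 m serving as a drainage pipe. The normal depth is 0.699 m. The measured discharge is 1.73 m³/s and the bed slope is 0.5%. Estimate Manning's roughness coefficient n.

For a circular section of diameter D = 1.1 m at depth y = 0.699 m, the central angle is θ = 2 arccos(1 − 2y/D) = 3.69 rad. Then A = (D²/8)(θ − sin θ) = 0.637 m² and P = Dθ/2 = 2.03 m.
Hydraulic radius R = A/P = 0.637/2.03 = 0.3139 m.
Rearranging Manning's equation: n = (1/Q) A R^(2/3) S^(1/2) = (1/1.73) × 0.637 × 0.3139^(2/3) × √0.005 = 0.012.

n = 0.012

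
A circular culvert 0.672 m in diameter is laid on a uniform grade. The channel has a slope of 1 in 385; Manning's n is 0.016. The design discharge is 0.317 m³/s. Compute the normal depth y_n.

y_n = 0.509 m

Manning's equation rearranged: A R^(2/3) = nQ / (1·√S) = 0.016 × 0.317 / (√0.002597) = 0.09952.
At y = 0.584 m: A R^(2/3) = 0.113 — over.
At y = 0.418 m: A R^(2/3) = 0.07661 — short.
At y = 0.509 m: A R^(2/3) = 0.09959 — close enough.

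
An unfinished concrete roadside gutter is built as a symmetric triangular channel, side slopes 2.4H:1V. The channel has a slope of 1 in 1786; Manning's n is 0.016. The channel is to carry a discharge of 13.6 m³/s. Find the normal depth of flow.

Manning's equation rearranged: A R^(2/3) = nQ / (1·√S) = 0.016 × 13.6 / (√0.0005599) = 9.196.
Trying y = 2.35 m: A R^(2/3) = 13.99 — high.
Trying y = 1.74 m: A R^(2/3) = 6.278 — low.
Trying y = 2.01 m: A R^(2/3) = 9.223 — ≈ 9.196.

y_n = 2.01 m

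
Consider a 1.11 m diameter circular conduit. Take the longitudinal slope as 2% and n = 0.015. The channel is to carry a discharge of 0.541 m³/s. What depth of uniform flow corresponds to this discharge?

Manning's equation rearranged: A R^(2/3) = nQ / (1·√S) = 0.015 × 0.541 / (√0.02) = 0.05738.
At y = 0.208 m: A R^(2/3) = 0.03159 — too small.
At y = 0.354 m: A R^(2/3) = 0.09071 — too large.
At y = 0.28 m: A R^(2/3) = 0.05741 — ≈ 0.05738.

y_n = 0.28 m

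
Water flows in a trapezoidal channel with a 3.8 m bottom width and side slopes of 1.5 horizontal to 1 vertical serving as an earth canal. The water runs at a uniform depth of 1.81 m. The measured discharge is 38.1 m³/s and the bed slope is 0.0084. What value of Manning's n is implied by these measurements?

n = 0.031

With bottom width b = 3.8 m and side slope z = 1.5: A = (b + zy)y = (3.8 + 1.5×1.81)×1.81 = 11.79 m²; P = b + 2y√(1+z²) = 3.8 + 2×1.81×1.803 = 10.33 m.
Hydraulic radius R = A/P = 11.79/10.33 = 1.142 m.
Rearranging Manning's equation: n = (1/Q) A R^(2/3) S^(1/2) = (1/38.1) × 11.79 × 1.142^(2/3) × √0.0084 = 0.031.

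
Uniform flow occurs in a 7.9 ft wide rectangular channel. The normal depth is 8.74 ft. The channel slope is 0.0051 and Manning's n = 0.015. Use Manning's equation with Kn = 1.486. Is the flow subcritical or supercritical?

subcritical

Flow area A = b·y = 7.9 × 8.74 = 69.05 ft². Wetted perimeter P = b + 2y = 7.9 + 2×8.74 = 25.38 ft.
Hydraulic radius R = A/P = 69.05/25.38 = 2.72 ft.
V = (1.486/n) R^(2/3) √S = (1.486/0.015) × 2.72^(2/3) × √0.0051 = 13.79 ft/s. Hydraulic depth D_h = A/T = 69.05/7.9 = 8.74 ft.
Froude number Fr = V/√(g·D_h) = 13.79/√(32.2×8.74) = 0.822, which is less than 1, so the flow is subcritical.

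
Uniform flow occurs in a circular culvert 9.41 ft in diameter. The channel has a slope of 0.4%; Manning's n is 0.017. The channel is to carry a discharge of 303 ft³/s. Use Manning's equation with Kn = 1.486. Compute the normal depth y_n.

y_n = 4.4 ft

Manning's equation rearranged: A R^(2/3) = nQ / (1.486·√S) = 0.017 × 303 / (1.486 × √0.004) = 54.81.
Trying y = 5.56 ft: A R^(2/3) = 80.72 — over.
Trying y = 3.12 ft: A R^(2/3) = 29.19 — short.
Trying y = 4.4 ft: A R^(2/3) = 54.81 — ≈ 54.81.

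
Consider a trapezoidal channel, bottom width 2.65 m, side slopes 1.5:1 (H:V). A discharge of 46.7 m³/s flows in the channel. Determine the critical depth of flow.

y_c = 2.15 m

At critical depth, Q² T / (g A³) = 1, i.e. A³/T = Q²/g = 46.7²/9.81 = 222.3.
Try y = 1.55 m: A³/T = 62.81 — too small.
Try y = 2.53 m: A³/T = 423.4 — too large.
Try y = 2.15 m: A³/T = 221.5 — ≈ 222.3.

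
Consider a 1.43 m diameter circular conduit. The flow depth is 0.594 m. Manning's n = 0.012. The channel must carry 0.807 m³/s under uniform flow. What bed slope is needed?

S = 0.0011

For a circular section of diameter D = 1.43 m at depth y = 0.594 m, the central angle is θ = 2 arccos(1 − 2y/D) = 2.801 rad. Then A = (D²/8)(θ − sin θ) = 0.6308 m² and P = Dθ/2 = 2.003 m.
Hydraulic radius R = A/P = 0.6308/2.003 = 0.3149 m.
From Manning's equation, S = [nQ / (1 A R^(2/3))]² = [0.012 × 0.807 / (1 × 0.6308 × 0.3149^(2/3))]² = 0.0011.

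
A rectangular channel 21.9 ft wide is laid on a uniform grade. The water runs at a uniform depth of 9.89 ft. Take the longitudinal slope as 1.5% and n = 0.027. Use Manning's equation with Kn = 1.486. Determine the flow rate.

Flow area A = b·y = 21.9 × 9.89 = 216.6 ft². Wetted perimeter P = b + 2y = 21.9 + 2×9.89 = 41.68 ft.
Hydraulic radius R = A/P = 216.6/41.68 = 5.197 ft.
Manning's equation: Q = (1.486/n) A R^(2/3) S^(1/2) = (1.486/0.027) × 216.6 × 5.197^(2/3) × 0.015^(1/2) = 4380 ft³/s.

Q = 4380 ft³/s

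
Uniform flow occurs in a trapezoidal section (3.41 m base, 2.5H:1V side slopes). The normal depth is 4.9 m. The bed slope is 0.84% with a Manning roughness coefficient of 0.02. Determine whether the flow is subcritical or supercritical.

supercritical

With bottom width b = 3.41 m and side slope z = 2.5: A = (b + zy)y = (3.41 + 2.5×4.9)×4.9 = 76.73 m²; P = b + 2y√(1+z²) = 3.41 + 2×4.9×2.693 = 29.8 m.
Hydraulic radius R = A/P = 76.73/29.8 = 2.575 m.
V = (1/n) R^(2/3) √S = (1/0.02) × 2.575^(2/3) × √0.0084 = 8.61 m/s. Hydraulic depth D_h = A/T = 76.73/27.91 = 2.749 m.
Froude number Fr = V/√(g·D_h) = 8.61/√(9.81×2.749) = 1.66, which is greater than 1, so the flow is supercritical.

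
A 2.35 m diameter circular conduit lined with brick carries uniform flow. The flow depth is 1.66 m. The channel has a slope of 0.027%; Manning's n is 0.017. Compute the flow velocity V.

V = 0.761 m/s

For a circular section of diameter D = 2.35 m at depth y = 1.66 m, the central angle is θ = 2 arccos(1 − 2y/D) = 3.993 rad. Then A = (D²/8)(θ − sin θ) = 3.275 m² and P = Dθ/2 = 4.691 m.
Hydraulic radius R = A/P = 3.275/4.691 = 0.6981 m.
From Manning's equation, V = (1/n) R^(2/3) S^(1/2) = (1/0.017) × 0.6981^(2/3) × 0.00027^(1/2) = 0.761 m/s.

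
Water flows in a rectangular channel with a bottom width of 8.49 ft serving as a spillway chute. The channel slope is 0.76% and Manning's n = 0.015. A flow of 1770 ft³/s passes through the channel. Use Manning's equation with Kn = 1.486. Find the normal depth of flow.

y_n = 11.4 ft

Manning's equation rearranged: A R^(2/3) = nQ / (1.486·√S) = 0.015 × 1770 / (1.486 × √0.0076) = 204.9.
Trying y = 9.32 ft: A R^(2/3) = 161.5 — low.
Trying y = 12.6 ft: A R^(2/3) = 231.1 — high.
Trying y = 11.4 ft: A R^(2/3) = 205.5 — ≈ 204.9.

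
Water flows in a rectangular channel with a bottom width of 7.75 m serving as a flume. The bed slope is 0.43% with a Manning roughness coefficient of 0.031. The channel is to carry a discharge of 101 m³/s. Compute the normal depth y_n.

y_n = 3.94 m

Manning's equation rearranged: A R^(2/3) = nQ / (1·√S) = 0.031 × 101 / (√0.0043) = 47.75.
Try y = 4.84 m: A R^(2/3) = 62.52 — high.
Try y = 2.82 m: A R^(2/3) = 30.3 — low.
Try y = 3.94 m: A R^(2/3) = 47.72 — ≈ 47.75.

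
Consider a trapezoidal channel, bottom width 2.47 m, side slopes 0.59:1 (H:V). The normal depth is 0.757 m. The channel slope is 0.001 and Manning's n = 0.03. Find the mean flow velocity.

V = 0.684 m/s

With bottom width b = 2.47 m and side slope z = 0.59: A = (b + zy)y = (2.47 + 0.59×0.757)×0.757 = 2.208 m²; P = b + 2y√(1+z²) = 2.47 + 2×0.757×1.161 = 4.228 m.
Hydraulic radius R = A/P = 2.208/4.228 = 0.5222 m.
From Manning's equation, V = (1/n) R^(2/3) S^(1/2) = (1/0.03) × 0.5222^(2/3) × 0.001^(1/2) = 0.684 m/s.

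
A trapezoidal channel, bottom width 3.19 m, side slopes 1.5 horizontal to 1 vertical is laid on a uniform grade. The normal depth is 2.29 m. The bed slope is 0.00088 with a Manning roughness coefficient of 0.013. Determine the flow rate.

Q = 41.8 m³/s

With bottom width b = 3.19 m and side slope z = 1.5: A = (b + zy)y = (3.19 + 1.5×2.29)×2.29 = 15.17 m²; P = b + 2y√(1+z²) = 3.19 + 2×2.29×1.803 = 11.45 m.
Hydraulic radius R = A/P = 15.17/11.45 = 1.325 m.
Manning's equation: Q = (1/n) A R^(2/3) S^(1/2) = (1/0.013) × 15.17 × 1.325^(2/3) × 0.00088^(1/2) = 41.8 m³/s.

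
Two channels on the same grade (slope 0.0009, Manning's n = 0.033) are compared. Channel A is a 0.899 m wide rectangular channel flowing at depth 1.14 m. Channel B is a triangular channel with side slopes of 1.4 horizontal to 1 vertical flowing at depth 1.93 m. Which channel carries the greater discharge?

Channel A: Flow area A = b·y = 0.899 × 1.14 = 1.025 m². Wetted perimeter P = b + 2y = 0.899 + 2×1.14 = 3.179 m. Hydraulic radius R = A/P = 1.025/3.179 = 0.3224 m. Q_A = (1/0.033)·1.025·0.3224^(2/3)·√0.0009 = 0.438 m³/s.
Channel B: For a triangular section with side slope z = 1.4: A = zy² = 1.4×1.93² = 5.215 m²; P = 2y√(1+z²) = 2×1.93×1.72 = 6.641 m. Hydraulic radius R = A/P = 5.215/6.641 = 0.7853 m. Q_B = (1/0.033)·5.215·0.7853^(2/3)·√0.0009 = 4.035 m³/s.
Q_A = 0.438 m³/s vs Q_B = 4.035 m³/s, so channel B carries more.

channel B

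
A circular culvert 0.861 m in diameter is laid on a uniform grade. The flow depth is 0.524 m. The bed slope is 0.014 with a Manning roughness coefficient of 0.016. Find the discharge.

Q = 1.06 m³/s

For a circular section of diameter D = 0.861 m at depth y = 0.524 m, the central angle is θ = 2 arccos(1 − 2y/D) = 3.579 rad. Then A = (D²/8)(θ − sin θ) = 0.371 m² and P = Dθ/2 = 1.541 m.
Hydraulic radius R = A/P = 0.371/1.541 = 0.2407 m.
Manning's equation: Q = (1/n) A R^(2/3) S^(1/2) = (1/0.016) × 0.371 × 0.2407^(2/3) × 0.014^(1/2) = 1.06 m³/s.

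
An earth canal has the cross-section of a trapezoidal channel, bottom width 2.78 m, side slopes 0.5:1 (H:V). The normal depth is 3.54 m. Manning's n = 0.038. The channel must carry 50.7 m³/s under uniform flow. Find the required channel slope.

S = 0.00829

With bottom width b = 2.78 m and side slope z = 0.5: A = (b + zy)y = (2.78 + 0.5×3.54)×3.54 = 16.11 m²; P = b + 2y√(1+z²) = 2.78 + 2×3.54×1.118 = 10.7 m.
Hydraulic radius R = A/P = 16.11/10.7 = 1.506 m.
From Manning's equation, S = [nQ / (1 A R^(2/3))]² = [0.038 × 50.7 / (1 × 16.11 × 1.506^(2/3))]² = 0.00829.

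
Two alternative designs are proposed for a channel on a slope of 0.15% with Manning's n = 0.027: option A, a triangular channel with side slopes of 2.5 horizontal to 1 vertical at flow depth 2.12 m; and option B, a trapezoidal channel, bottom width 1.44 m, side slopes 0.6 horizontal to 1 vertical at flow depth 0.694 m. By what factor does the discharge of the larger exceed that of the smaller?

15.4

Channel A: For a triangular section with side slope z = 2.5: A = zy² = 2.5×2.12² = 11.24 m²; P = 2y√(1+z²) = 2×2.12×2.693 = 11.42 m. Hydraulic radius R = A/P = 11.24/11.42 = 0.9842 m. Q_A = (1/0.027)·11.24·0.9842^(2/3)·√0.0015 = 15.95 m³/s.
Channel B: With bottom width b = 1.44 m and side slope z = 0.6: A = (b + zy)y = (1.44 + 0.6×0.694)×0.694 = 1.288 m²; P = b + 2y√(1+z²) = 1.44 + 2×0.694×1.166 = 3.059 m. Hydraulic radius R = A/P = 1.288/3.059 = 0.4212 m. Q_B = (1/0.027)·1.288·0.4212^(2/3)·√0.0015 = 1.038 m³/s.
The larger discharge is 15.95 m³/s and the smaller is 1.038 m³/s; the ratio is 15.4.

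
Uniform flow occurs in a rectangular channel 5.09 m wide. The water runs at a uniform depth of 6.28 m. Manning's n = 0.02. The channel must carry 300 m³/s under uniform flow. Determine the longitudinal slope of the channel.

Flow area A = b·y = 5.09 × 6.28 = 31.97 m². Wetted perimeter P = b + 2y = 5.09 + 2×6.28 = 17.65 m.
Hydraulic radius R = A/P = 31.97/17.65 = 1.811 m.
From Manning's equation, S = [nQ / (1 A R^(2/3))]² = [0.02 × 300 / (1 × 31.97 × 1.811^(2/3))]² = 0.016.

S = 0.016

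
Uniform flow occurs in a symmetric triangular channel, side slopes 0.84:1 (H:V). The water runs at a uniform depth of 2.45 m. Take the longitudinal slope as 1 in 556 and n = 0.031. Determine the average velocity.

V = 1.17 m/s

For a triangular section with side slope z = 0.84: A = zy² = 0.84×2.45² = 5.042 m²; P = 2y√(1+z²) = 2×2.45×1.306 = 6.399 m.
Hydraulic radius R = A/P = 5.042/6.399 = 0.7879 m.
From Manning's equation, V = (1/n) R^(2/3) S^(1/2) = (1/0.031) × 0.7879^(2/3) × 0.001799^(1/2) = 1.17 m/s.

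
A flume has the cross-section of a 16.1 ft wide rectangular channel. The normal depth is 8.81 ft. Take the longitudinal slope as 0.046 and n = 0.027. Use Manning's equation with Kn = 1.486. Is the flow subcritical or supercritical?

supercritical

Flow area A = b·y = 16.1 × 8.81 = 141.8 ft². Wetted perimeter P = b + 2y = 16.1 + 2×8.81 = 33.72 ft.
Hydraulic radius R = A/P = 141.8/33.72 = 4.206 ft.
V = (1.486/n) R^(2/3) √S = (1.486/0.027) × 4.206^(2/3) × √0.046 = 30.76 ft/s. Hydraulic depth D_h = A/T = 141.8/16.1 = 8.81 ft.
Froude number Fr = V/√(g·D_h) = 30.76/√(32.2×8.81) = 1.83, which is greater than 1, so the flow is supercritical.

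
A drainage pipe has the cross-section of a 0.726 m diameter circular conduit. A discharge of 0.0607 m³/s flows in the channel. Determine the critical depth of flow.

At critical depth, Q² T / (g A³) = 1, i.e. A³/T = Q²/g = 0.0607²/9.81 = 0.0003756.
Trying y = 0.172 m: A³/T = 0.0006836 — high.
Trying y = 0.104 m: A³/T = 0.00009498 — low.
Trying y = 0.148 m: A³/T = 0.0003799 — matches.

y_c = 0.148 m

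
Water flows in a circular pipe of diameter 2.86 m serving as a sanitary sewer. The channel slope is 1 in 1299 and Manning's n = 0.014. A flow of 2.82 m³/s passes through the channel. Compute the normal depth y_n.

Manning's equation rearranged: A R^(2/3) = nQ / (1·√S) = 0.014 × 2.82 / (√0.0007698) = 1.423.
At y = 0.819 m: A R^(2/3) = 0.919 — low.
At y = 1.21 m: A R^(2/3) = 1.917 — high.
At y = 1.03 m: A R^(2/3) = 1.425 — ≈ 1.423.

y_n = 1.03 m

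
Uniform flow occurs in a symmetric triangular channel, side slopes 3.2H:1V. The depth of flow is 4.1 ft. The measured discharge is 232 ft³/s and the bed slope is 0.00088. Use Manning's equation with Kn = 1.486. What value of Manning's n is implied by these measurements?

n = 0.016

For a triangular section with side slope z = 3.2: A = zy² = 3.2×4.1² = 53.79 ft²; P = 2y√(1+z²) = 2×4.1×3.353 = 27.49 ft.
Hydraulic radius R = A/P = 53.79/27.49 = 1.957 ft.
Rearranging Manning's equation: n = (1.486/Q) A R^(2/3) S^(1/2) = (1.486/232) × 53.79 × 1.957^(2/3) × √0.00088 = 0.016.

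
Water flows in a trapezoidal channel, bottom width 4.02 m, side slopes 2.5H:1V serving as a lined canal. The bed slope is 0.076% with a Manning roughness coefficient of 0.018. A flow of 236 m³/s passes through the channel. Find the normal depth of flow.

Manning's equation rearranged: A R^(2/3) = nQ / (1·√S) = 0.018 × 236 / (√0.00076) = 154.1.
At y = 3.46 m: A R^(2/3) = 68.08 — low.
At y = 4.93 m: A R^(2/3) = 153.8 — close enough.

y_n = 4.93 m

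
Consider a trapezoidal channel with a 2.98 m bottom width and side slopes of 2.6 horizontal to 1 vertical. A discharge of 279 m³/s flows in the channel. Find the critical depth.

At critical depth, Q² T / (g A³) = 1, i.e. A³/T = Q²/g = 279²/9.81 = 7935.
At y = 5.09 m: A³/T = 19090 — high.
At y = 3.65 m: A³/T = 4294 — low.
At y = 4.19 m: A³/T = 7932 — ≈ 7935.

y_c = 4.19 m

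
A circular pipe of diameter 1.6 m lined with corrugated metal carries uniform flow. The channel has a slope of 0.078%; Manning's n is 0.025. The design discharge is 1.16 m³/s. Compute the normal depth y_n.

y_n = 1.25 m

Manning's equation rearranged: A R^(2/3) = nQ / (1·√S) = 0.025 × 1.16 / (√0.00078) = 1.038.
At y = 1.4 m: A R^(2/3) = 1.147 — too large.
At y = 1.25 m: A R^(2/3) = 1.041 — matches.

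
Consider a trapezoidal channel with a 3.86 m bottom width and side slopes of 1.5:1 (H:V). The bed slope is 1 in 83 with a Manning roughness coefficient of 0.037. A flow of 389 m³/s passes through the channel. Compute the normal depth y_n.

Manning's equation rearranged: A R^(2/3) = nQ / (1·√S) = 0.037 × 389 / (√0.01205) = 131.1.
At y = 6.61 m: A R^(2/3) = 201.3 — over.
At y = 4.06 m: A R^(2/3) = 68 — short.
At y = 5.47 m: A R^(2/3) = 131.1 — close enough.

y_n = 5.47 m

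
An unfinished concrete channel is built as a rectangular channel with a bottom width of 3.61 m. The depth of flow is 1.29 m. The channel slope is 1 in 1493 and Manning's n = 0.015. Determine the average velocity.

V = 1.43 m/s

Flow area A = b·y = 3.61 × 1.29 = 4.657 m². Wetted perimeter P = b + 2y = 3.61 + 2×1.29 = 6.19 m.
Hydraulic radius R = A/P = 4.657/6.19 = 0.7523 m.
From Manning's equation, V = (1/n) R^(2/3) S^(1/2) = (1/0.015) × 0.7523^(2/3) × 0.0006698^(1/2) = 1.43 m/s.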